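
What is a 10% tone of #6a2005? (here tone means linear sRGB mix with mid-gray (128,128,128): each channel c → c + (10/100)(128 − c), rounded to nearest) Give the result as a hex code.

#6c2a11

#6a2005 is rgb(106, 32, 5).
Per channel, c → c + 0.1(128 − c):
  R: 106 + 0.1×(128−106) = 106 + 2.2 = 108.2 → 108
  G: 32 + 0.1×(128−32) = 32 + 9.6 = 41.6 → 42
  B: 5 + 12.3 = 17.3 → 17
rgb(108, 42, 17) = #6c2a11.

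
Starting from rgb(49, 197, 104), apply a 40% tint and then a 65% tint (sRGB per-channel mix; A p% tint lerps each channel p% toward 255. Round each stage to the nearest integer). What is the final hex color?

A 40% tint moves each channel 40% toward 255:
  R: 49 + 82.4 = 131.4 → 131
  G: 197 + 0.4×(255−197) = 197 + 23.2 = 220.2 → 220
  B: 104 + 0.4×(255−104) = 104 + 60.4 = 164.4 → 164
After the tint: rgb(131, 220, 164) = #83dca4.
A 65% tint moves each channel 65% toward 255:
  R: 131 + 80.6 = 211.6 → 212
  G: 220 + 0.65×(255−220) = 220 + 22.75 = 242.75 → 243
  B: 164 + 0.65×(255−164) = 164 + 59.15 = 223.15 → 223
rgb(212, 243, 223) = #d4f3df.

#d4f3df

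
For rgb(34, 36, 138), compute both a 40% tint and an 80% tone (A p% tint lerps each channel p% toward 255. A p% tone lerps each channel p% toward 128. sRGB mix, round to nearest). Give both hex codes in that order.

#7A7CB9, #6D6E82

40% tint:
  R: 34 + 88.4 = 122.4 → 122
  G: 36 + 87.6 = 123.6 → 124
  B: 138 + 46.8 = 184.8 → 185
  → #7A7CB9
80% tone:
  R: 34 + 75.2 = 109.2 → 109
  G: 36 + 0.8×(128−36) = 36 + 73.6 = 109.6 → 110
  B: 138 − 8 = 130 → 130
  → #6D6E82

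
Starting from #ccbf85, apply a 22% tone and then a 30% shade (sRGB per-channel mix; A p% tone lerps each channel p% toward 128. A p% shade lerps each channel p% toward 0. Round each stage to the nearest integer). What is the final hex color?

#ccbf85 is rgb(204, 191, 133).
Per channel, c → c + 0.22(128 − c):
  R: 204 + 0.22×(128−204) = 204 − 16.72 = 187.28 → 187
  G: 191 − 13.86 = 177.14 → 177
  B: 133 + 0.22×(128−133) = 133 − 1.1 = 131.9 → 132
After the tone: rgb(187, 177, 132) = #bbb184.
Per channel, c → c + 0.3(0 − c):
  R: 187 − 56.1 = 130.9 → 131
  G: 177 − 53.1 = 123.9 → 124
  B: 132 − 39.6 = 92.4 → 92
rgb(131, 124, 92) = #837c5c.

#837c5c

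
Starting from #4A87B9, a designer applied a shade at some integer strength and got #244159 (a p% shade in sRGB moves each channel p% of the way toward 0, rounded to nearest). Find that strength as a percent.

52%

#4A87B9 is rgb(74, 135, 185); #244159 is rgb(36, 65, 89).
On the B channel (widest range): 89 ≈ 185 + (p/100)(0 − 185), so p ≈ 100×(89 − 185)/(0 − 185) = -9600/-185 = 51.89.
p = 52 reproduces all three channels after rounding.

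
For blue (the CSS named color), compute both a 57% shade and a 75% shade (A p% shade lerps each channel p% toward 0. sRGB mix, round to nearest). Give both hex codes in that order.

#00006E, #000040

CSS blue is rgb(0, 0, 255).
57% shade:
  R: 0 + 0.57×(0−0) = 0 + 0 = 0 → 0
  G: 0 + 0 = 0 → 0
  B: 255 + 0.57×(0−255) = 255 − 145.35 = 109.65 → 110
  → #00006E
75% shade:
  R: 0 + 0.75×(0−0) = 0 + 0 = 0 → 0
  G: 0 + 0.75×(0−0) = 0 + 0 = 0 → 0
  B: 255 + 0.75×(0−255) = 255 − 191.25 = 63.75 → 64
  → #000040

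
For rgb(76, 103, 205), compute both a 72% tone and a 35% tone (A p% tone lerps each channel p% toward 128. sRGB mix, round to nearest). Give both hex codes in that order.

72% tone:
  R: 76 + 0.72×(128−76) = 76 + 37.44 = 113.44 → 113
  G: 103 + 0.72×(128−103) = 103 + 18 = 121 → 121
  B: 205 − 55.44 = 149.56 → 150
  → #717996
35% tone:
  R: 76 + 0.35×(128−76) = 76 + 18.2 = 94.2 → 94
  G: 103 + 8.75 = 111.75 → 112
  B: 205 − 26.95 = 178.05 → 178
  → #5e70b2

#717996, #5e70b2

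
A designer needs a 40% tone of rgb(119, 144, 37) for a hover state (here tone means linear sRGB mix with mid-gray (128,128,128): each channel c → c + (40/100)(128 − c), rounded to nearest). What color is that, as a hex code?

#7b8a49

A 40% tone moves each channel 40% toward 128:
  R: 119 + 3.6 = 122.6 → 123
  G: 144 + 0.4×(128−144) = 144 − 6.4 = 137.6 → 138
  B: 37 + 0.4×(128−37) = 37 + 36.4 = 73.4 → 73
rgb(123, 138, 73) = #7b8a49.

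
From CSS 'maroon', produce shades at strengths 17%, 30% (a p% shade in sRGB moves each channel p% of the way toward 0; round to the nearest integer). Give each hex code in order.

#6A0000, #5A0000

CSS maroon is rgb(128, 0, 0).
17%: (128 − 21.76 = 106.24→106, 0→0, 0→0) → #6A0000
30%: (128 − 38.4 = 89.6→90, 0→0, 0→0) → #5A0000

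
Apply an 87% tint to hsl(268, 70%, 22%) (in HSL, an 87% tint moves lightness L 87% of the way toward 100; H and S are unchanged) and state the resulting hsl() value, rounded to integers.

L moves 87% from 22 toward 100: 22 + 67.86 = 89.86 → 90.
H and S are unchanged.

hsl(268, 70%, 90%)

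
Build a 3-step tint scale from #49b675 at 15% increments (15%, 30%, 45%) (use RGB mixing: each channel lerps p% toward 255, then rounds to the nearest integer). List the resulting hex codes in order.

#49b675 is rgb(73, 182, 117).
15%: (73 + 27.3 = 100.3→100, 182 + 10.95 = 192.95→193, 117 + 20.7 = 137.7→138) → #64c18a
30%: (73 + 54.6 = 127.6→128, 182 + 21.9 = 203.9→204, 117 + 41.4 = 158.4→158) → #80cc9e
45%: (73 + 81.9 = 154.9→155, 182 + 32.85 = 214.85→215, 117 + 62.1 = 179.1→179) → #9bd7b3

#64c18a, #80cc9e, #9bd7b3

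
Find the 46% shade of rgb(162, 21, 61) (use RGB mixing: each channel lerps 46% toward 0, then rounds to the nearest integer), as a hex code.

#570B21

A 46% shade moves each channel 46% toward 0:
  R: 162 + 0.46×(0−162) = 162 − 74.52 = 87.48 → 87
  G: 21 + 0.46×(0−21) = 21 − 9.66 = 11.34 → 11
  B: 61 + 0.46×(0−61) = 61 − 28.06 = 32.94 → 33
rgb(87, 11, 33) = #570B21.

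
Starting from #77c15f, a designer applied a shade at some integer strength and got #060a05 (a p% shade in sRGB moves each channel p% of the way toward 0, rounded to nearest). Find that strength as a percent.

95%

#77c15f is rgb(119, 193, 95); #060a05 is rgb(6, 10, 5).
On the G channel (widest range): 10 ≈ 193 + (p/100)(0 − 193), so p ≈ 100×(10 − 193)/(0 − 193) = -18300/-193 = 94.82.
p = 95 reproduces all three channels after rounding.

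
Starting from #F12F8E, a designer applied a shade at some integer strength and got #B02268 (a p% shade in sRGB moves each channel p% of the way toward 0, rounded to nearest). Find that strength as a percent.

#F12F8E is rgb(241, 47, 142); #B02268 is rgb(176, 34, 104).
On the R channel (widest range): 176 ≈ 241 + (p/100)(0 − 241), so p ≈ 100×(176 − 241)/(0 − 241) = -6500/-241 = 26.97.
p = 27 reproduces all three channels after rounding.

27%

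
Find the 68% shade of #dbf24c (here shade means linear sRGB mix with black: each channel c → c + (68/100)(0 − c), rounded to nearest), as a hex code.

#dbf24c is rgb(219, 242, 76).
A 68% shade moves each channel 68% toward 0:
  R: 219 − 148.92 = 70.08 → 70
  G: 242 + 0.68×(0−242) = 242 − 164.56 = 77.44 → 77
  B: 76 + 0.68×(0−76) = 76 − 51.68 = 24.32 → 24
rgb(70, 77, 24) = #464d18.

#464d18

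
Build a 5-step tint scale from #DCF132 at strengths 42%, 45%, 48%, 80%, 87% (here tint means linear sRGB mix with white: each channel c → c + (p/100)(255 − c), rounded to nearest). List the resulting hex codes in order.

#EBF788, #ECF78E, #EDF894, #F8FCD6, #FAFDE4

#DCF132 is rgb(220, 241, 50).
42%: (220 + 14.7 = 234.7→235, 241 + 5.88 = 246.88→247, 50 + 86.1 = 136.1→136) → #EBF788
45%: (220 + 15.75 = 235.75→236, 241 + 6.3 = 247.3→247, 50 + 92.25 = 142.25→142) → #ECF78E
48%: (220 + 16.8 = 236.8→237, 241 + 6.72 = 247.72→248, 50 + 98.4 = 148.4→148) → #EDF894
80%: (220 + 28 = 248→248, 241 + 11.2 = 252.2→252, 50 + 164 = 214→214) → #F8FCD6
87%: (220 + 30.45 = 250.45→250, 241 + 12.18 = 253.18→253, 50 + 178.35 = 228.35→228) → #FAFDE4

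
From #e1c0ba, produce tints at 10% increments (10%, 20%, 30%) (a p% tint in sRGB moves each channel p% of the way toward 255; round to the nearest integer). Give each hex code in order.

#e1c0ba is rgb(225, 192, 186).
10%: (225 + 3 = 228→228, 192 + 6.3 = 198.3→198, 186 + 6.9 = 192.9→193) → #e4c6c1
20%: (225 + 6 = 231→231, 192 + 12.6 = 204.6→205, 186 + 13.8 = 199.8→200) → #e7cdc8
30%: (225 + 9 = 234→234, 192 + 18.9 = 210.9→211, 186 + 20.7 = 206.7→207) → #ead3cf

#e4c6c1, #e7cdc8, #ead3cf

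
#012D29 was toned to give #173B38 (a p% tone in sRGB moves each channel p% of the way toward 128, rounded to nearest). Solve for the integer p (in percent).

#012D29 is rgb(1, 45, 41); #173B38 is rgb(23, 59, 56).
On the R channel (widest range): 23 ≈ 1 + (p/100)(128 − 1), so p ≈ 100×(23 − 1)/(128 − 1) = 2200/127 = 17.32.
p = 17 reproduces all three channels after rounding.

17%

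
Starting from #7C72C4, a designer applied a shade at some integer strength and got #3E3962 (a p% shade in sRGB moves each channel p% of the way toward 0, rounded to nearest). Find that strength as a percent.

#7C72C4 is rgb(124, 114, 196); #3E3962 is rgb(62, 57, 98).
On the B channel (widest range): 98 ≈ 196 + (p/100)(0 − 196), so p ≈ 100×(98 − 196)/(0 − 196) = -9800/-196 = 50.00.
p = 50 reproduces all three channels after rounding.

50%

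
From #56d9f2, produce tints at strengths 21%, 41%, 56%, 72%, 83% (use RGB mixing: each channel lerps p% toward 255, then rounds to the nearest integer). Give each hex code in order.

#79e1f5, #9be9f7, #b5eef9, #d0f4fb, #e2f9fd

#56d9f2 is rgb(86, 217, 242).
21%: (86 + 35.49 = 121.49→121, 217 + 7.98 = 224.98→225, 242 + 2.73 = 244.73→245) → #79e1f5
41%: (86 + 69.29 = 155.29→155, 217 + 15.58 = 232.58→233, 242 + 5.33 = 247.33→247) → #9be9f7
56%: (86 + 94.64 = 180.64→181, 217 + 21.28 = 238.28→238, 242 + 7.28 = 249.28→249) → #b5eef9
72%: (86 + 121.68 = 207.68→208, 217 + 27.36 = 244.36→244, 242 + 9.36 = 251.36→251) → #d0f4fb
83%: (86 + 140.27 = 226.27→226, 217 + 31.54 = 248.54→249, 242 + 10.79 = 252.79→253) → #e2f9fd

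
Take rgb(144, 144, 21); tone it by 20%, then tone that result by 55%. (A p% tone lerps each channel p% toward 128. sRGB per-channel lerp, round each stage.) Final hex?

#868659

Lerp each channel 20% toward 128:
  R: 144 − 3.2 = 140.8 → 141
  G: 144 + 0.2×(128−144) = 144 − 3.2 = 140.8 → 141
  B: 21 + 0.2×(128−21) = 21 + 21.4 = 42.4 → 42
After the tone: rgb(141, 141, 42) = #8D8D2A.
Per channel, c → c + 0.55(128 − c):
  R: 141 − 7.15 = 133.85 → 134
  G: 141 + 0.55×(128−141) = 141 − 7.15 = 133.85 → 134
  B: 42 + 0.55×(128−42) = 42 + 47.3 = 89.3 → 89
rgb(134, 134, 89) = #868659.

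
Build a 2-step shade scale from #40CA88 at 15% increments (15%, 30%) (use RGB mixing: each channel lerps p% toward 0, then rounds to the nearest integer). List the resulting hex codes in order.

#40CA88 is rgb(64, 202, 136).
15%: (64 − 9.6 = 54.4→54, 202 − 30.3 = 171.7→172, 136 − 20.4 = 115.6→116) → #36AC74
30%: (64 − 19.2 = 44.8→45, 202 − 60.6 = 141.4→141, 136 − 40.8 = 95.2→95) → #2D8D5F

#36AC74, #2D8D5F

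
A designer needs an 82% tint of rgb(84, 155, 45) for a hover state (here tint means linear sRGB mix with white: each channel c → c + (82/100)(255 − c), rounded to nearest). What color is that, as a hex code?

#e0edd9

Per channel, c → c + 0.82(255 − c):
  R: 84 + 0.82×(255−84) = 84 + 140.22 = 224.22 → 224
  G: 155 + 0.82×(255−155) = 155 + 82 = 237 → 237
  B: 45 + 0.82×(255−45) = 45 + 172.2 = 217.2 → 217
rgb(224, 237, 217) = #e0edd9.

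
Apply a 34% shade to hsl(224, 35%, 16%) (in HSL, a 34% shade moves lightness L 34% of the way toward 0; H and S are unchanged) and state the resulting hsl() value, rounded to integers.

L moves 34% from 16 toward 0: 16 − 5.44 = 10.56 → 11.
H and S are unchanged.

hsl(224, 35%, 11%)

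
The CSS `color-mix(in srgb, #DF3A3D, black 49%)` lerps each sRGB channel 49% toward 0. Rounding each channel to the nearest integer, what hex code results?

#DF3A3D is rgb(223, 58, 61).
Lerp each channel 49% toward 0:
  R: 223 + 0.49×(0−223) = 223 − 109.27 = 113.73 → 114
  G: 58 + 0.49×(0−58) = 58 − 28.42 = 29.58 → 30
  B: 61 + 0.49×(0−61) = 61 − 29.89 = 31.11 → 31
rgb(114, 30, 31) = #721E1F.

#721E1F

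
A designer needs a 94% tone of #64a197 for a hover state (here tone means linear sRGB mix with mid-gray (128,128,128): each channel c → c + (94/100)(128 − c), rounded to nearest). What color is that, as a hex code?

#7e8281

#64a197 is rgb(100, 161, 151).
A 94% tone moves each channel 94% toward 128:
  R: 100 + 0.94×(128−100) = 100 + 26.32 = 126.32 → 126
  G: 161 + 0.94×(128−161) = 161 − 31.02 = 129.98 → 130
  B: 151 + 0.94×(128−151) = 151 − 21.62 = 129.38 → 129
rgb(126, 130, 129) = #7e8281.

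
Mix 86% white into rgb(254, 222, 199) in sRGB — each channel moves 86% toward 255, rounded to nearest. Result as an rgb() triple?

Lerp each channel 86% toward 255:
  R: 254 + 0.86×(255−254) = 254 + 0.86 = 254.86 → 255
  G: 222 + 0.86×(255−222) = 222 + 28.38 = 250.38 → 250
  B: 199 + 0.86×(255−199) = 199 + 48.16 = 247.16 → 247

rgb(255, 250, 247)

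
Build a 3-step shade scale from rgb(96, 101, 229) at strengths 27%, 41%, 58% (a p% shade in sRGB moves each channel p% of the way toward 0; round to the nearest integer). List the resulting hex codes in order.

#464aa7, #393c87, #282a60

27%: (96 − 25.92 = 70.08→70, 101 − 27.27 = 73.73→74, 229 − 61.83 = 167.17→167) → #464aa7
41%: (96 − 39.36 = 56.64→57, 101 − 41.41 = 59.59→60, 229 − 93.89 = 135.11→135) → #393c87
58%: (96 − 55.68 = 40.32→40, 101 − 58.58 = 42.42→42, 229 − 132.82 = 96.18→96) → #282a60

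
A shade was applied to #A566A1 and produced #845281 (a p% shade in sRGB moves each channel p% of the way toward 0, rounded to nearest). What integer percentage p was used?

20%

#A566A1 is rgb(165, 102, 161); #845281 is rgb(132, 82, 129).
On the R channel (widest range): 132 ≈ 165 + (p/100)(0 − 165), so p ≈ 100×(132 − 165)/(0 − 165) = -3300/-165 = 20.00.
p = 20 reproduces all three channels after rounding.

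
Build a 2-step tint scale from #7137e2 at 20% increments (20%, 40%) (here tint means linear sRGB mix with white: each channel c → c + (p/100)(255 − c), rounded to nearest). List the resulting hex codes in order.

#7137e2 is rgb(113, 55, 226).
20%: (113 + 28.4 = 141.4→141, 55 + 40 = 95→95, 226 + 5.8 = 231.8→232) → #8d5fe8
40%: (113 + 56.8 = 169.8→170, 55 + 80 = 135→135, 226 + 11.6 = 237.6→238) → #aa87ee

#8d5fe8, #aa87ee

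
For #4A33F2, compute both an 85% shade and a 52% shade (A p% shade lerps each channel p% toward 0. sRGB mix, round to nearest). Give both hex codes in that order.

#0B0824, #241874

#4A33F2 is rgb(74, 51, 242).
85% shade:
  R: 74 + 0.85×(0−74) = 74 − 62.9 = 11.1 → 11
  G: 51 + 0.85×(0−51) = 51 − 43.35 = 7.65 → 8
  B: 242 + 0.85×(0−242) = 242 − 205.7 = 36.3 → 36
  → #0B0824
52% shade:
  R: 74 + 0.52×(0−74) = 74 − 38.48 = 35.52 → 36
  G: 51 + 0.52×(0−51) = 51 − 26.52 = 24.48 → 24
  B: 242 + 0.52×(0−242) = 242 − 125.84 = 116.16 → 116
  → #241874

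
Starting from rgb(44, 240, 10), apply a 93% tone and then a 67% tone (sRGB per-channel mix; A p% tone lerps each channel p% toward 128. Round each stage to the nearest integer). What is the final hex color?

#7e837d

Per channel, c → c + 0.93(128 − c):
  R: 44 + 0.93×(128−44) = 44 + 78.12 = 122.12 → 122
  G: 240 − 104.16 = 135.84 → 136
  B: 10 + 109.74 = 119.74 → 120
After the tone: rgb(122, 136, 120) = #7a8878.
A 67% tone moves each channel 67% toward 128:
  R: 122 + 4.02 = 126.02 → 126
  G: 136 + 0.67×(128−136) = 136 − 5.36 = 130.64 → 131
  B: 120 + 5.36 = 125.36 → 125
rgb(126, 131, 125) = #7e837d.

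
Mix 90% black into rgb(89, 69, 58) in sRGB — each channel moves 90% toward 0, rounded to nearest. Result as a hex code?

A 90% shade moves each channel 90% toward 0:
  R: 89 − 80.1 = 8.9 → 9
  G: 69 + 0.9×(0−69) = 69 − 62.1 = 6.9 → 7
  B: 58 + 0.9×(0−58) = 58 − 52.2 = 5.8 → 6
rgb(9, 7, 6) = #090706.

#090706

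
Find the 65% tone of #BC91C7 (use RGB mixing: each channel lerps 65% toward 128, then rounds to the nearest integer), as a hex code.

#BC91C7 is rgb(188, 145, 199).
Lerp each channel 65% toward 128:
  R: 188 − 39 = 149 → 149
  G: 145 + 0.65×(128−145) = 145 − 11.05 = 133.95 → 134
  B: 199 + 0.65×(128−199) = 199 − 46.15 = 152.85 → 153
rgb(149, 134, 153) = #958699.

#958699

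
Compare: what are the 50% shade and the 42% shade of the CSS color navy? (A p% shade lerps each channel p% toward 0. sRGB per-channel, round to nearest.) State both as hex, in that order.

#000040, #00004a

CSS navy is rgb(0, 0, 128).
50% shade:
  R: 0 + 0 = 0 → 0
  G: 0 + 0.5×(0−0) = 0 + 0 = 0 → 0
  B: 128 + 0.5×(0−128) = 128 − 64 = 64 → 64
  → #000040
42% shade:
  R: 0 + 0.42×(0−0) = 0 + 0 = 0 → 0
  G: 0 + 0 = 0 → 0
  B: 128 + 0.42×(0−128) = 128 − 53.76 = 74.24 → 74
  → #00004a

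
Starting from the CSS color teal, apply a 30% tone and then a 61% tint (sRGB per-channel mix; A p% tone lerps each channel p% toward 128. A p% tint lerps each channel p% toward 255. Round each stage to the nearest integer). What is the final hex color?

#aacdcd

CSS teal is rgb(0, 128, 128).
Per channel, c → c + 0.3(128 − c):
  R: 0 + 0.3×(128−0) = 0 + 38.4 = 38.4 → 38
  G: 128 + 0.3×(128−128) = 128 + 0 = 128 → 128
  B: 128 + 0 = 128 → 128
After the tone: rgb(38, 128, 128) = #268080.
A 61% tint moves each channel 61% toward 255:
  R: 38 + 0.61×(255−38) = 38 + 132.37 = 170.37 → 170
  G: 128 + 0.61×(255−128) = 128 + 77.47 = 205.47 → 205
  B: 128 + 0.61×(255−128) = 128 + 77.47 = 205.47 → 205
rgb(170, 205, 205) = #aacdcd.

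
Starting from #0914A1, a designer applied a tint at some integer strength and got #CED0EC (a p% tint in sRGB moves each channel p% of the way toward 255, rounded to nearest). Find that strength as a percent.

#0914A1 is rgb(9, 20, 161); #CED0EC is rgb(206, 208, 236).
On the R channel (widest range): 206 ≈ 9 + (p/100)(255 − 9), so p ≈ 100×(206 − 9)/(255 − 9) = 19700/246 = 80.08.
p = 80 reproduces all three channels after rounding.

80%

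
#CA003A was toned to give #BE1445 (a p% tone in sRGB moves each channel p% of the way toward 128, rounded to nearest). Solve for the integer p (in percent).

#CA003A is rgb(202, 0, 58); #BE1445 is rgb(190, 20, 69).
On the G channel (widest range): 20 ≈ 0 + (p/100)(128 − 0), so p ≈ 100×(20 − 0)/(128 − 0) = 2000/128 = 15.62.
p = 16 reproduces all three channels after rounding.

16%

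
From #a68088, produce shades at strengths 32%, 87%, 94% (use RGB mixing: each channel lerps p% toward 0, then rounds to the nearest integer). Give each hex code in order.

#a68088 is rgb(166, 128, 136).
32%: (166 − 53.12 = 112.88→113, 128 − 40.96 = 87.04→87, 136 − 43.52 = 92.48→92) → #71575c
87%: (166 − 144.42 = 21.58→22, 128 − 111.36 = 16.64→17, 136 − 118.32 = 17.68→18) → #161112
94%: (166 − 156.04 = 9.96→10, 128 − 120.32 = 7.68→8, 136 − 127.84 = 8.16→8) → #0a0808

#71575c, #161112, #0a0808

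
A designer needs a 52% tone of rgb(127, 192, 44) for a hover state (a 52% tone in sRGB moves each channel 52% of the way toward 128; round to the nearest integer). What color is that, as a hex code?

A 52% tone moves each channel 52% toward 128:
  R: 127 + 0.52×(128−127) = 127 + 0.52 = 127.52 → 128
  G: 192 − 33.28 = 158.72 → 159
  B: 44 + 43.68 = 87.68 → 88
rgb(128, 159, 88) = #809F58.

#809F58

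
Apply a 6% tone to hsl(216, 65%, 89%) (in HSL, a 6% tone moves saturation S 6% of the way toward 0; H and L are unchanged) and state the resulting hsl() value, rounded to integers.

hsl(216, 61%, 89%)

S moves 6% from 65 toward 0: 65 − 3.9 = 61.1 → 61.
H and L are unchanged.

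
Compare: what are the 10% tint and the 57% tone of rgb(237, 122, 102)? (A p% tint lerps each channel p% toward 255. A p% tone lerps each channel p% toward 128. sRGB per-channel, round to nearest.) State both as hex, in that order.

10% tint:
  R: 237 + 1.8 = 238.8 → 239
  G: 122 + 13.3 = 135.3 → 135
  B: 102 + 15.3 = 117.3 → 117
  → #ef8775
57% tone:
  R: 237 − 62.13 = 174.87 → 175
  G: 122 + 3.42 = 125.42 → 125
  B: 102 + 0.57×(128−102) = 102 + 14.82 = 116.82 → 117
  → #af7d75

#ef8775, #af7d75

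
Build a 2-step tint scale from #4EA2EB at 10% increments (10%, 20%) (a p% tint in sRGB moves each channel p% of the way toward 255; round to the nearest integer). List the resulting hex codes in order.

#4EA2EB is rgb(78, 162, 235).
10%: (78 + 17.7 = 95.7→96, 162 + 9.3 = 171.3→171, 235 + 2 = 237→237) → #60ABED
20%: (78 + 35.4 = 113.4→113, 162 + 18.6 = 180.6→181, 235 + 4 = 239→239) → #71B5EF

#60ABED, #71B5EF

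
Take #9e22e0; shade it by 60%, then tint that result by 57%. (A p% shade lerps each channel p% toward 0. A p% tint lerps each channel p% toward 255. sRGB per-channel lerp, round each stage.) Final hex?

#ac97b8

#9e22e0 is rgb(158, 34, 224).
Lerp each channel 60% toward 0:
  R: 158 + 0.6×(0−158) = 158 − 94.8 = 63.2 → 63
  G: 34 + 0.6×(0−34) = 34 − 20.4 = 13.6 → 14
  B: 224 − 134.4 = 89.6 → 90
After the shade: rgb(63, 14, 90) = #3f0e5a.
Lerp each channel 57% toward 255:
  R: 63 + 0.57×(255−63) = 63 + 109.44 = 172.44 → 172
  G: 14 + 0.57×(255−14) = 14 + 137.37 = 151.37 → 151
  B: 90 + 0.57×(255−90) = 90 + 94.05 = 184.05 → 184
rgb(172, 151, 184) = #ac97b8.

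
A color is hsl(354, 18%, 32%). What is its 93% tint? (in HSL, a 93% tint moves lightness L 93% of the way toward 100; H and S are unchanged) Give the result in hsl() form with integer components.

L moves 93% from 32 toward 100: 32 + 63.24 = 95.24 → 95.
H and S are unchanged.

hsl(354, 18%, 95%)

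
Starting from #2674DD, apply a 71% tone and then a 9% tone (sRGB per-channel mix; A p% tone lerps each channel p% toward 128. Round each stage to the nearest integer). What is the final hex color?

#687D99

#2674DD is rgb(38, 116, 221).
A 71% tone moves each channel 71% toward 128:
  R: 38 + 0.71×(128−38) = 38 + 63.9 = 101.9 → 102
  G: 116 + 0.71×(128−116) = 116 + 8.52 = 124.52 → 125
  B: 221 − 66.03 = 154.97 → 155
After the tone: rgb(102, 125, 155) = #667D9B.
A 9% tone moves each channel 9% toward 128:
  R: 102 + 0.09×(128−102) = 102 + 2.34 = 104.34 → 104
  G: 125 + 0.09×(128−125) = 125 + 0.27 = 125.27 → 125
  B: 155 + 0.09×(128−155) = 155 − 2.43 = 152.57 → 153
rgb(104, 125, 153) = #687D99.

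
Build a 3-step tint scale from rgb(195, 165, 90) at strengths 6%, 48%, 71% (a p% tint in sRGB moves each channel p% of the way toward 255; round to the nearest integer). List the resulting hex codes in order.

6%: (195 + 3.6 = 198.6→199, 165 + 5.4 = 170.4→170, 90 + 9.9 = 99.9→100) → #C7AA64
48%: (195 + 28.8 = 223.8→224, 165 + 43.2 = 208.2→208, 90 + 79.2 = 169.2→169) → #E0D0A9
71%: (195 + 42.6 = 237.6→238, 165 + 63.9 = 228.9→229, 90 + 117.15 = 207.15→207) → #EEE5CF

#C7AA64, #E0D0A9, #EEE5CF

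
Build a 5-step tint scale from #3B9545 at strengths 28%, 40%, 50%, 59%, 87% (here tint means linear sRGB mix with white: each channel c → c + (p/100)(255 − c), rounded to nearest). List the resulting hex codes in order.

#72B379, #89BF8F, #9DCAA2, #AFD4B3, #E6F1E7

#3B9545 is rgb(59, 149, 69).
28%: (59 + 54.88 = 113.88→114, 149 + 29.68 = 178.68→179, 69 + 52.08 = 121.08→121) → #72B379
40%: (59 + 78.4 = 137.4→137, 149 + 42.4 = 191.4→191, 69 + 74.4 = 143.4→143) → #89BF8F
50%: (59 + 98 = 157→157, 149 + 53 = 202→202, 69 + 93 = 162→162) → #9DCAA2
59%: (59 + 115.64 = 174.64→175, 149 + 62.54 = 211.54→212, 69 + 109.74 = 178.74→179) → #AFD4B3
87%: (59 + 170.52 = 229.52→230, 149 + 92.22 = 241.22→241, 69 + 161.82 = 230.82→231) → #E6F1E7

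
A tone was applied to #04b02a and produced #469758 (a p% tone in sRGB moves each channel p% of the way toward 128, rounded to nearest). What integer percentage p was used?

53%

#04b02a is rgb(4, 176, 42); #469758 is rgb(70, 151, 88).
On the R channel (widest range): 70 ≈ 4 + (p/100)(128 − 4), so p ≈ 100×(70 − 4)/(128 − 4) = 6600/124 = 53.23.
p = 53 reproduces all three channels after rounding.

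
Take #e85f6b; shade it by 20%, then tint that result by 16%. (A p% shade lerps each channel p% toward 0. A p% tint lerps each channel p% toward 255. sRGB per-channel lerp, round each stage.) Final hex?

#e85f6b is rgb(232, 95, 107).
A 20% shade moves each channel 20% toward 0:
  R: 232 − 46.4 = 185.6 → 186
  G: 95 − 19 = 76 → 76
  B: 107 − 21.4 = 85.6 → 86
After the shade: rgb(186, 76, 86) = #ba4c56.
Per channel, c → c + 0.16(255 − c):
  R: 186 + 11.04 = 197.04 → 197
  G: 76 + 0.16×(255−76) = 76 + 28.64 = 104.64 → 105
  B: 86 + 0.16×(255−86) = 86 + 27.04 = 113.04 → 113
rgb(197, 105, 113) = #c56971.

#c56971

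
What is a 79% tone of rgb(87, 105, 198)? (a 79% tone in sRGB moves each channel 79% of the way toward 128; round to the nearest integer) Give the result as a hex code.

Lerp each channel 79% toward 128:
  R: 87 + 0.79×(128−87) = 87 + 32.39 = 119.39 → 119
  G: 105 + 18.17 = 123.17 → 123
  B: 198 + 0.79×(128−198) = 198 − 55.3 = 142.7 → 143
rgb(119, 123, 143) = #777B8F.

#777B8F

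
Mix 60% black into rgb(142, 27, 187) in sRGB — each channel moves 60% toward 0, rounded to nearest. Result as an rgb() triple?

Lerp each channel 60% toward 0:
  R: 142 + 0.6×(0−142) = 142 − 85.2 = 56.8 → 57
  G: 27 + 0.6×(0−27) = 27 − 16.2 = 10.8 → 11
  B: 187 − 112.2 = 74.8 → 75

rgb(57, 11, 75)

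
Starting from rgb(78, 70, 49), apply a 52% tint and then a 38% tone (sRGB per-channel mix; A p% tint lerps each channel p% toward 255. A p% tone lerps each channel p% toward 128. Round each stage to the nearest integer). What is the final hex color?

#9A9891

Per channel, c → c + 0.52(255 − c):
  R: 78 + 0.52×(255−78) = 78 + 92.04 = 170.04 → 170
  G: 70 + 96.2 = 166.2 → 166
  B: 49 + 0.52×(255−49) = 49 + 107.12 = 156.12 → 156
After the tint: rgb(170, 166, 156) = #AAA69C.
Per channel, c → c + 0.38(128 − c):
  R: 170 − 15.96 = 154.04 → 154
  G: 166 + 0.38×(128−166) = 166 − 14.44 = 151.56 → 152
  B: 156 − 10.64 = 145.36 → 145
rgb(154, 152, 145) = #9A9891.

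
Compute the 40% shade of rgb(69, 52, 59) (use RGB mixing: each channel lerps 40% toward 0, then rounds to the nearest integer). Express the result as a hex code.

Lerp each channel 40% toward 0:
  R: 69 + 0.4×(0−69) = 69 − 27.6 = 41.4 → 41
  G: 52 + 0.4×(0−52) = 52 − 20.8 = 31.2 → 31
  B: 59 + 0.4×(0−59) = 59 − 23.6 = 35.4 → 35
rgb(41, 31, 35) = #291f23.

#291f23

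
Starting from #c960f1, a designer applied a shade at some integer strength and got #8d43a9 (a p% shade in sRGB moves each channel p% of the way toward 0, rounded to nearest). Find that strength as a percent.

#c960f1 is rgb(201, 96, 241); #8d43a9 is rgb(141, 67, 169).
On the B channel (widest range): 169 ≈ 241 + (p/100)(0 − 241), so p ≈ 100×(169 − 241)/(0 − 241) = -7200/-241 = 29.88.
p = 30 reproduces all three channels after rounding.

30%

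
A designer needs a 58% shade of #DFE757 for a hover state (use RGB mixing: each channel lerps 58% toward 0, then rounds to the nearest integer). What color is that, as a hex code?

#5E6125

#DFE757 is rgb(223, 231, 87).
Lerp each channel 58% toward 0:
  R: 223 + 0.58×(0−223) = 223 − 129.34 = 93.66 → 94
  G: 231 + 0.58×(0−231) = 231 − 133.98 = 97.02 → 97
  B: 87 − 50.46 = 36.54 → 37
rgb(94, 97, 37) = #5E6125.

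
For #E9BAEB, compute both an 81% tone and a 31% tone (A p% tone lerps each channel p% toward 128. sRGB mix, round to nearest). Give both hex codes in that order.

#E9BAEB is rgb(233, 186, 235).
81% tone:
  R: 233 − 85.05 = 147.95 → 148
  G: 186 − 46.98 = 139.02 → 139
  B: 235 − 86.67 = 148.33 → 148
  → #948B94
31% tone:
  R: 233 − 32.55 = 200.45 → 200
  G: 186 + 0.31×(128−186) = 186 − 17.98 = 168.02 → 168
  B: 235 + 0.31×(128−235) = 235 − 33.17 = 201.83 → 202
  → #C8A8CA

#948B94, #C8A8CA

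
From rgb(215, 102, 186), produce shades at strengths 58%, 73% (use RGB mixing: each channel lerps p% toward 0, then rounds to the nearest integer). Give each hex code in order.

#5a2b4e, #3a1c32

58%: (215 − 124.7 = 90.3→90, 102 − 59.16 = 42.84→43, 186 − 107.88 = 78.12→78) → #5a2b4e
73%: (215 − 156.95 = 58.05→58, 102 − 74.46 = 27.54→28, 186 − 135.78 = 50.22→50) → #3a1c32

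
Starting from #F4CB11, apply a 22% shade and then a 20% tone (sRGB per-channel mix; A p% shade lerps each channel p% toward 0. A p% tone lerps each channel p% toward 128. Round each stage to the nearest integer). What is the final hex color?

#B29824

#F4CB11 is rgb(244, 203, 17).
Per channel, c → c + 0.22(0 − c):
  R: 244 + 0.22×(0−244) = 244 − 53.68 = 190.32 → 190
  G: 203 + 0.22×(0−203) = 203 − 44.66 = 158.34 → 158
  B: 17 + 0.22×(0−17) = 17 − 3.74 = 13.26 → 13
After the shade: rgb(190, 158, 13) = #BE9E0D.
Per channel, c → c + 0.2(128 − c):
  R: 190 − 12.4 = 177.6 → 178
  G: 158 − 6 = 152 → 152
  B: 13 + 0.2×(128−13) = 13 + 23 = 36 → 36
rgb(178, 152, 36) = #B29824.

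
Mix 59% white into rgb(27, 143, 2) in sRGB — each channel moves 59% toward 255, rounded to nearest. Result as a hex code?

Per channel, c → c + 0.59(255 − c):
  R: 27 + 0.59×(255−27) = 27 + 134.52 = 161.52 → 162
  G: 143 + 66.08 = 209.08 → 209
  B: 2 + 0.59×(255−2) = 2 + 149.27 = 151.27 → 151
rgb(162, 209, 151) = #A2D197.

#A2D197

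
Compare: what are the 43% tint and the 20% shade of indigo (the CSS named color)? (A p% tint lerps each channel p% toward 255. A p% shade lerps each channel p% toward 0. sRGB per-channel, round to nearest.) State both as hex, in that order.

CSS indigo is rgb(75, 0, 130).
43% tint:
  R: 75 + 77.4 = 152.4 → 152
  G: 0 + 109.65 = 109.65 → 110
  B: 130 + 0.43×(255−130) = 130 + 53.75 = 183.75 → 184
  → #986eb8
20% shade:
  R: 75 + 0.2×(0−75) = 75 − 15 = 60 → 60
  G: 0 + 0.2×(0−0) = 0 + 0 = 0 → 0
  B: 130 − 26 = 104 → 104
  → #3c0068

#986eb8, #3c0068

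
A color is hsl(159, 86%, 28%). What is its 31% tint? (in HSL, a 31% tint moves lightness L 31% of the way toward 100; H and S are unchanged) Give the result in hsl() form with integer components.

hsl(159, 86%, 50%)

L moves 31% from 28 toward 100: 28 + 22.32 = 50.32 → 50.
H and S are unchanged.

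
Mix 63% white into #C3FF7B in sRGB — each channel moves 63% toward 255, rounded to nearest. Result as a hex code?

#C3FF7B is rgb(195, 255, 123).
A 63% tint moves each channel 63% toward 255:
  R: 195 + 37.8 = 232.8 → 233
  G: 255 + 0.63×(255−255) = 255 + 0 = 255 → 255
  B: 123 + 83.16 = 206.16 → 206
rgb(233, 255, 206) = #E9FFCE.

#E9FFCE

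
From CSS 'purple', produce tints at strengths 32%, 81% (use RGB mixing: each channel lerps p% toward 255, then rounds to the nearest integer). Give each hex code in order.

CSS purple is rgb(128, 0, 128).
32%: (128 + 40.64 = 168.64→169, 0 + 81.6 = 81.6→82, 128 + 40.64 = 168.64→169) → #a952a9
81%: (128 + 102.87 = 230.87→231, 0 + 206.55 = 206.55→207, 128 + 102.87 = 230.87→231) → #e7cfe7

#a952a9, #e7cfe7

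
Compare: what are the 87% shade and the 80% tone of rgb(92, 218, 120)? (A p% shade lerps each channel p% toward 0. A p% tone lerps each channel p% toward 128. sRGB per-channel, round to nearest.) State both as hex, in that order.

#0C1C10, #79927E

87% shade:
  R: 92 − 80.04 = 11.96 → 12
  G: 218 + 0.87×(0−218) = 218 − 189.66 = 28.34 → 28
  B: 120 + 0.87×(0−120) = 120 − 104.4 = 15.6 → 16
  → #0C1C10
80% tone:
  R: 92 + 0.8×(128−92) = 92 + 28.8 = 120.8 → 121
  G: 218 + 0.8×(128−218) = 218 − 72 = 146 → 146
  B: 120 + 0.8×(128−120) = 120 + 6.4 = 126.4 → 126
  → #79927E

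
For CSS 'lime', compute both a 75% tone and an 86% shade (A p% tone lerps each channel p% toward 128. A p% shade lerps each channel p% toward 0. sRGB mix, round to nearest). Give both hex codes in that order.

CSS lime is rgb(0, 255, 0).
75% tone:
  R: 0 + 96 = 96 → 96
  G: 255 + 0.75×(128−255) = 255 − 95.25 = 159.75 → 160
  B: 0 + 0.75×(128−0) = 0 + 96 = 96 → 96
  → #60A060
86% shade:
  R: 0 + 0.86×(0−0) = 0 + 0 = 0 → 0
  G: 255 + 0.86×(0−255) = 255 − 219.3 = 35.7 → 36
  B: 0 + 0.86×(0−0) = 0 + 0 = 0 → 0
  → #002400

#60A060, #002400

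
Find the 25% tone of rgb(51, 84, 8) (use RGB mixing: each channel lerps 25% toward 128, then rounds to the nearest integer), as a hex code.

#465F26

Lerp each channel 25% toward 128:
  R: 51 + 0.25×(128−51) = 51 + 19.25 = 70.25 → 70
  G: 84 + 0.25×(128−84) = 84 + 11 = 95 → 95
  B: 8 + 30 = 38 → 38
rgb(70, 95, 38) = #465F26.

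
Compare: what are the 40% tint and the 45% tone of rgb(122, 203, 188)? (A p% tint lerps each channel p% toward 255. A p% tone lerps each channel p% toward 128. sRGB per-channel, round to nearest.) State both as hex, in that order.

#afe0d7, #7da9a1

40% tint:
  R: 122 + 53.2 = 175.2 → 175
  G: 203 + 0.4×(255−203) = 203 + 20.8 = 223.8 → 224
  B: 188 + 0.4×(255−188) = 188 + 26.8 = 214.8 → 215
  → #afe0d7
45% tone:
  R: 122 + 2.7 = 124.7 → 125
  G: 203 − 33.75 = 169.25 → 169
  B: 188 − 27 = 161 → 161
  → #7da9a1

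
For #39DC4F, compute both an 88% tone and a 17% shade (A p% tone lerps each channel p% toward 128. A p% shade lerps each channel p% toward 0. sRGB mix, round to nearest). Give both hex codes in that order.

#39DC4F is rgb(57, 220, 79).
88% tone:
  R: 57 + 0.88×(128−57) = 57 + 62.48 = 119.48 → 119
  G: 220 + 0.88×(128−220) = 220 − 80.96 = 139.04 → 139
  B: 79 + 0.88×(128−79) = 79 + 43.12 = 122.12 → 122
  → #778B7A
17% shade:
  R: 57 + 0.17×(0−57) = 57 − 9.69 = 47.31 → 47
  G: 220 + 0.17×(0−220) = 220 − 37.4 = 182.6 → 183
  B: 79 + 0.17×(0−79) = 79 − 13.43 = 65.57 → 66
  → #2FB742

#778B7A, #2FB742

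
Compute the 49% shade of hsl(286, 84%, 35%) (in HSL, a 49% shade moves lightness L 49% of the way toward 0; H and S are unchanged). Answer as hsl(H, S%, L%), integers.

hsl(286, 84%, 18%)

L moves 49% from 35 toward 0: 35 − 17.15 = 17.85 → 18.
H and S are unchanged.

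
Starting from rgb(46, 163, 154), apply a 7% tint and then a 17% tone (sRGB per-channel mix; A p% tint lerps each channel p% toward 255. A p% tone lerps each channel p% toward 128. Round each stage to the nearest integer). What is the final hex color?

Per channel, c → c + 0.07(255 − c):
  R: 46 + 0.07×(255−46) = 46 + 14.63 = 60.63 → 61
  G: 163 + 0.07×(255−163) = 163 + 6.44 = 169.44 → 169
  B: 154 + 0.07×(255−154) = 154 + 7.07 = 161.07 → 161
After the tint: rgb(61, 169, 161) = #3da9a1.
Lerp each channel 17% toward 128:
  R: 61 + 0.17×(128−61) = 61 + 11.39 = 72.39 → 72
  G: 169 + 0.17×(128−169) = 169 − 6.97 = 162.03 → 162
  B: 161 + 0.17×(128−161) = 161 − 5.61 = 155.39 → 155
rgb(72, 162, 155) = #48a29b.

#48a29b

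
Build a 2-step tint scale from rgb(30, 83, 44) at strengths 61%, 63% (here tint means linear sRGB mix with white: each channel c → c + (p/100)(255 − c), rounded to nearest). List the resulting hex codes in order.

#A7BCAD, #ACBFB1

61%: (30 + 137.25 = 167.25→167, 83 + 104.92 = 187.92→188, 44 + 128.71 = 172.71→173) → #A7BCAD
63%: (30 + 141.75 = 171.75→172, 83 + 108.36 = 191.36→191, 44 + 132.93 = 176.93→177) → #ACBFB1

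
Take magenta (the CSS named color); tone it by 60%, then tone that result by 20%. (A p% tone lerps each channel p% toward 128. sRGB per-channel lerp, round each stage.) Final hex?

CSS magenta is rgb(255, 0, 255).
Lerp each channel 60% toward 128:
  R: 255 + 0.6×(128−255) = 255 − 76.2 = 178.8 → 179
  G: 0 + 0.6×(128−0) = 0 + 76.8 = 76.8 → 77
  B: 255 + 0.6×(128−255) = 255 − 76.2 = 178.8 → 179
After the tone: rgb(179, 77, 179) = #b34db3.
A 20% tone moves each channel 20% toward 128:
  R: 179 − 10.2 = 168.8 → 169
  G: 77 + 0.2×(128−77) = 77 + 10.2 = 87.2 → 87
  B: 179 + 0.2×(128−179) = 179 − 10.2 = 168.8 → 169
rgb(169, 87, 169) = #a957a9.

#a957a9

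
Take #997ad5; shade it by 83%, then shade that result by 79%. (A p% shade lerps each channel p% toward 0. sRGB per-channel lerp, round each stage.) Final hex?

#997ad5 is rgb(153, 122, 213).
Per channel, c → c + 0.83(0 − c):
  R: 153 − 126.99 = 26.01 → 26
  G: 122 − 101.26 = 20.74 → 21
  B: 213 − 176.79 = 36.21 → 36
After the shade: rgb(26, 21, 36) = #1a1524.
A 79% shade moves each channel 79% toward 0:
  R: 26 + 0.79×(0−26) = 26 − 20.54 = 5.46 → 5
  G: 21 + 0.79×(0−21) = 21 − 16.59 = 4.41 → 4
  B: 36 − 28.44 = 7.56 → 8
rgb(5, 4, 8) = #050408.

#050408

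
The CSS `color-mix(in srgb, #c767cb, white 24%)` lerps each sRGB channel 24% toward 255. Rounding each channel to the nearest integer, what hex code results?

#c767cb is rgb(199, 103, 203).
Per channel, c → c + 0.24(255 − c):
  R: 199 + 13.44 = 212.44 → 212
  G: 103 + 0.24×(255−103) = 103 + 36.48 = 139.48 → 139
  B: 203 + 12.48 = 215.48 → 215
rgb(212, 139, 215) = #d48bd7.

#d48bd7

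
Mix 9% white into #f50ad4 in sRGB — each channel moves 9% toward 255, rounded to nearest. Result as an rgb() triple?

#f50ad4 is rgb(245, 10, 212).
Lerp each channel 9% toward 255:
  R: 245 + 0.09×(255−245) = 245 + 0.9 = 245.9 → 246
  G: 10 + 0.09×(255−10) = 10 + 22.05 = 32.05 → 32
  B: 212 + 0.09×(255−212) = 212 + 3.87 = 215.87 → 216

rgb(246, 32, 216)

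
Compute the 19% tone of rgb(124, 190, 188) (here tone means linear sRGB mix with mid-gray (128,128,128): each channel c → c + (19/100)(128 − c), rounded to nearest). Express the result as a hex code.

#7DB2B1

Lerp each channel 19% toward 128:
  R: 124 + 0.19×(128−124) = 124 + 0.76 = 124.76 → 125
  G: 190 − 11.78 = 178.22 → 178
  B: 188 + 0.19×(128−188) = 188 − 11.4 = 176.6 → 177
rgb(125, 178, 177) = #7DB2B1.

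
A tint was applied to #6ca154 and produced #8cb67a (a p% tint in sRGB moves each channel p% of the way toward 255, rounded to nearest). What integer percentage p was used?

22%

#6ca154 is rgb(108, 161, 84); #8cb67a is rgb(140, 182, 122).
On the B channel (widest range): 122 ≈ 84 + (p/100)(255 − 84), so p ≈ 100×(122 − 84)/(255 − 84) = 3800/171 = 22.22.
p = 22 reproduces all three channels after rounding.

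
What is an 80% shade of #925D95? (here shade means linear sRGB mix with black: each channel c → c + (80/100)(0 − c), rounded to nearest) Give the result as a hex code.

#1D131E

#925D95 is rgb(146, 93, 149).
Lerp each channel 80% toward 0:
  R: 146 − 116.8 = 29.2 → 29
  G: 93 − 74.4 = 18.6 → 19
  B: 149 + 0.8×(0−149) = 149 − 119.2 = 29.8 → 30
rgb(29, 19, 30) = #1D131E.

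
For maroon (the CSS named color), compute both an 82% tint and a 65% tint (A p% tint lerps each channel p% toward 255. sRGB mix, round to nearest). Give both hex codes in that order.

#E8D1D1, #D3A6A6

CSS maroon is rgb(128, 0, 0).
82% tint:
  R: 128 + 0.82×(255−128) = 128 + 104.14 = 232.14 → 232
  G: 0 + 0.82×(255−0) = 0 + 209.1 = 209.1 → 209
  B: 0 + 0.82×(255−0) = 0 + 209.1 = 209.1 → 209
  → #E8D1D1
65% tint:
  R: 128 + 0.65×(255−128) = 128 + 82.55 = 210.55 → 211
  G: 0 + 0.65×(255−0) = 0 + 165.75 = 165.75 → 166
  B: 0 + 0.65×(255−0) = 0 + 165.75 = 165.75 → 166
  → #D3A6A6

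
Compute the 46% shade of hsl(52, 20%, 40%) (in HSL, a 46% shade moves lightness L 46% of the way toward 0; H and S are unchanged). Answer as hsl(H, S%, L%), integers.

L moves 46% from 40 toward 0: 40 − 18.4 = 21.6 → 22.
H and S are unchanged.

hsl(52, 20%, 22%)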